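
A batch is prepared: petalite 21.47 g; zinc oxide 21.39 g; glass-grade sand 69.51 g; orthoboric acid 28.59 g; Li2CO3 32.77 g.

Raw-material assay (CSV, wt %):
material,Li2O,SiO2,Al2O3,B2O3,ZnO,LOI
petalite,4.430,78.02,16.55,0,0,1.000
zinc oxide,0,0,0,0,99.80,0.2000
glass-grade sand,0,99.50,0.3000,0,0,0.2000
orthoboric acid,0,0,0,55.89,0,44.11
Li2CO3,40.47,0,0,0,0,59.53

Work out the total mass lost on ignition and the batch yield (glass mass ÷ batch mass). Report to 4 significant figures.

LOI loss = 32.52 g; glass = 141.2 g; yield = 81.28%

Intermediates appear rounded to four significant figures when written out — exact precision is maintained end to end — each reported number takes exactly one rounding. All derived quantities (five oxide percentages, totals, yield, glass mass, LOI) are re-derived from the batch weights on 141.2 g of glass in exact precision, as they appear in question or answer.
LOI of each material in turn:
  petalite: 21.47 × 0.01000 = 0.2147 g
  zinc oxide: 21.39 × 0.002000 = 0.04278 g
  glass-grade sand: 69.51 × 0.002000 = 0.1390 g
  orthoboric acid: 28.59 × 0.4411 = 12.61 g
  Li2CO3: 32.77 × 0.5953 = 19.51 g
Total LOI = 32.52 g
Glass = batch − LOI = 173.7 − 32.52 = 141.2 g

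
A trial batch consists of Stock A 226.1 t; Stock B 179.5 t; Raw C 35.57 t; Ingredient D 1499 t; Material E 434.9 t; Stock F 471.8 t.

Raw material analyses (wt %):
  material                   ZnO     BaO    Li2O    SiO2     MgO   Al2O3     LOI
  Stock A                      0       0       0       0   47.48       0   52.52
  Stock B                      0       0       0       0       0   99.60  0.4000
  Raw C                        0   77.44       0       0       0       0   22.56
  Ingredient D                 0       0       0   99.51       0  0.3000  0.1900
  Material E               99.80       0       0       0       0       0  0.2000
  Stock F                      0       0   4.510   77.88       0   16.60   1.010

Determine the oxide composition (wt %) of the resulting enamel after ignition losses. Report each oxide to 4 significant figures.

Values along the way appear rounded to 4 significant digits on the page; the working math runs at full float precision all the way through; every reported value takes just one rounding. The derived quantities are computed from the batch weights on 2711 t of glass in full precision (the yield, net glass mass, the six compositions, LOI, totals) as they appear in either problem or answer.
Mass of each oxide from the mix:
  ZnO: 434.9·0.9980 = 434.0 t
  BaO: 35.57·0.7744 = 27.55 t
  Li2O: 471.8·0.04510 = 21.28 t
  SiO2: 1499·0.9951 + 471.8·0.7788 = 1859 t
  MgO: 226.1·0.4748 = 107.4 t
  Al2O3: 179.5·0.9960 + 1499·0.003000 + 471.8·0.1660 = 261.6 t
LOI: 226.1·0.5252 + 179.5·0.004000 + 35.57·0.2256 + 1499·0.001900 + 434.9·0.002000 + 471.8·0.01010 = 136.0 t
Glass mass = batch − LOI = 2847 − 136.0 = 2711 t (= the summed oxide contributions)
wt %: oxide over glass, times 100

Glass mass = 2711 t (batch 2847 − LOI 136.0).
Composition: ZnO 16.01%, BaO 1.016%, Li2O 0.7849%, SiO2 68.58%, MgO 3.960%, Al2O3 9.650%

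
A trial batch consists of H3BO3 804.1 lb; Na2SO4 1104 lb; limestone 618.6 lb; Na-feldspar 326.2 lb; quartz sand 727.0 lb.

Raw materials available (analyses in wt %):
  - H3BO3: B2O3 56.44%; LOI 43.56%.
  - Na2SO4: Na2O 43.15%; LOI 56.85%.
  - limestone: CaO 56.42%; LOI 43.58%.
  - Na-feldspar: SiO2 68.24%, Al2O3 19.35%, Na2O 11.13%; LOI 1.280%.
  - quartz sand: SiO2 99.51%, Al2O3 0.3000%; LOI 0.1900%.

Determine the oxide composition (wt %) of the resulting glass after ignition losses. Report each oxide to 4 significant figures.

The intermediate values are displayed with 4-significant-figure rounding as written — full precision is held through every step. Each reported figure carries a single rounding. Derived quantities, which include totals, five oxide percentages, net glass mass, LOI, yield, are re-derived in full precision, precisely as stated by either problem or answer, starting from the weights for 2327 lb of glass.
What the batch supplies per oxide:
  SiO2: 326.2·0.6824 + 727.0·0.9951 = 946.0 lb
  B2O3: 804.1·0.5644 = 453.8 lb
  Al2O3: 326.2·0.1935 + 727.0·0.003000 = 65.30 lb
  CaO: 618.6·0.5642 = 349.0 lb
  Na2O: 1104·0.4315 + 326.2·0.1113 = 512.7 lb
LOI: 804.1·0.4356 + 1104·0.5685 + 618.6·0.4358 + 326.2·0.01280 + 727.0·0.001900 = 1253 lb
The glass mass, total less LOI, = 3580 − 1253 = 2327 lb (equal to the oxide-mass sum)
each oxide over glass, ×100, is wt %

Glass mass = 2327 lb (batch 3580 − LOI 1253).
Composition: SiO2 40.66%, B2O3 19.50%, Al2O3 2.806%, CaO 15.00%, Na2O 22.03%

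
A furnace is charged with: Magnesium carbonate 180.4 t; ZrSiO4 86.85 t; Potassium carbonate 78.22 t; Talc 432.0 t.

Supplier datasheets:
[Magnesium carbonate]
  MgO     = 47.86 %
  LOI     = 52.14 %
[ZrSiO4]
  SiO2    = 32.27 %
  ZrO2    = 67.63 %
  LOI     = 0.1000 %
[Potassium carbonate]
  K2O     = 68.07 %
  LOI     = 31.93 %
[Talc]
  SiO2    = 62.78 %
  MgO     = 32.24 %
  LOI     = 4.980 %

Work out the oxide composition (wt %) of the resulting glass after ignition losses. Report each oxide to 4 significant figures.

All arithmetic holds full float precision from start to finish — intermediates are shown, rounded to four significant figures, between the steps. A single rounding produces every reported figure — the derived quantities, which include the totals, the four compositions, glass mass, LOI, yield, are carried at full float precision, as written in problem or answer, from the weighed amounts at 636.8 t of glass.
Delivered oxide masses:
  SiO2: 86.85·0.3227 + 432.0·0.6278 = 299.2 t
  ZrO2: 86.85·0.6763 = 58.74 t
  MgO: 180.4·0.4786 + 432.0·0.3224 = 225.6 t
  K2O: 78.22·0.6807 = 53.24 t
LOI: 180.4·0.5214 + 86.85·0.001000 + 78.22·0.3193 + 432.0·0.04980 = 140.6 t
The glass mass, total less LOI, = 777.5 − 140.6 = 636.8 t (matching Σ of the oxides)
oxide / glass × 100 gives the wt %

Glass mass = 636.8 t (batch 777.5 − LOI 140.6).
Composition: SiO2 46.99%, ZrO2 9.223%, MgO 35.43%, K2O 8.361%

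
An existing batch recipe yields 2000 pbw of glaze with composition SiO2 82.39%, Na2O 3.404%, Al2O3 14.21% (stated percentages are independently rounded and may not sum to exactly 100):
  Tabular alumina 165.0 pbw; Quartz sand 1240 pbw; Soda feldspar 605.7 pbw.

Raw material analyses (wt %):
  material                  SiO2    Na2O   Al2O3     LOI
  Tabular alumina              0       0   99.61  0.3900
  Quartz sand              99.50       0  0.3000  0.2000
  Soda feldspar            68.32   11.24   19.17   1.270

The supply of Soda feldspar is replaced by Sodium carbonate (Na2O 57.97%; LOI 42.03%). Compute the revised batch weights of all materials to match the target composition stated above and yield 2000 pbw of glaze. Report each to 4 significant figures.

Revised batch per 2000 pbw glaze:
  Tabular alumina: 280.3 pbw
  Quartz sand: 1656 pbw
  Sodium carbonate: 117.4 pbw
Total batch = 2054 pbw; LOI loss = 53.75 pbw

Each numeric step holds full float precision in all steps. Mid-chain values are shown rounded off to 4 significant digits alongside each step. Each reported number undergoes a single rounding — the derived quantities, including yield, net glass mass, ignition loss, three oxide percentages, totals, are rebuilt from the batch weights on 2000 pbw of glass in full float precision as quoted within the problem or the answer.
Oxide mass targets, per 2000 pbw glaze:
  SiO2: 82.39% × 2000 = 1648 pbw
  Na2O: 3.404% × 2000 = 68.08 pbw
  Al2O3: 14.21% × 2000 = 284.2 pbw
Checking each oxide sum per the reported batch figures, relative to the basis at hand (each sum matches its target mass inside rounding margins):
  SiO2: 1656·0.9950 = 1648 pbw (target 1648 pbw)
  Na2O: 117.4·0.5797 = 68.06 pbw (target 68.08 pbw)
  Al2O3: 280.3·0.9961 + 1656·0.003000 = 284.2 pbw (target 284.2 pbw)
Auditing the glass mass value: net batch after ignition = 2000 pbw (summing oxide targets gives 2000 pbw; the stated basis being 2000 pbw — a pure rounding effect).
Batch grand total — Σ batch = 2054 pbw; LOI removed, Σ of batch·LOI: 53.75 pbw; the yield ratio, glass ÷ batch: 97.38%.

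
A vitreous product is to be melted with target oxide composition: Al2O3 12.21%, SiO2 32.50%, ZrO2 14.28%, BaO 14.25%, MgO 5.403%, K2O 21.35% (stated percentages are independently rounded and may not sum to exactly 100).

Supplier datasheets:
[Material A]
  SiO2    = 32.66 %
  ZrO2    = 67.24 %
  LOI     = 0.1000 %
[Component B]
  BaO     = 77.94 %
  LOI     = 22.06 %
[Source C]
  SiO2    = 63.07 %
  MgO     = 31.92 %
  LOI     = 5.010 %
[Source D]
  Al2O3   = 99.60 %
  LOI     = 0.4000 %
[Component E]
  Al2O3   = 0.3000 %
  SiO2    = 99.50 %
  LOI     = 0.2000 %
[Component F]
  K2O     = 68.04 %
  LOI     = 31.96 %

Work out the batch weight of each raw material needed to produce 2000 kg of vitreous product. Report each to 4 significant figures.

All arithmetic carries full float precision through the solve; rounding to 4 significant digits governs every in-between result as displayed; each reported number takes just one rounding — the derived quantities (totals, the yield, net glass mass, ignition loss, the six compositions) are re-derived starting from the weights per 2000 kg of glass at full float precision as written in either problem or answer.
Oxide mass targets, per 2000 kg vitreous product:
  Al2O3: 12.21% × 2000 = 244.2 kg
  SiO2: 32.50% × 2000 = 650.0 kg
  ZrO2: 14.28% × 2000 = 285.6 kg
  BaO: 14.25% × 2000 = 285.0 kg
  MgO: 5.403% × 2000 = 108.1 kg
  K2O: 21.35% × 2000 = 427.0 kg
Verifying the oxide balance working from each reported weight, under the basis named above (every target is met by its sum exact up to rounding of places):
  Al2O3: 244.3·0.9960 + 299.3·0.003000 = 244.2 kg (target 244.2 kg)
  SiO2: 424.7·0.3266 + 338.5·0.6307 + 299.3·0.9950 = 650.0 kg (target 650.0 kg)
  ZrO2: 424.7·0.6724 = 285.6 kg (target 285.6 kg)
  BaO: 365.7·0.7794 = 285.0 kg (target 285.0 kg)
  MgO: 338.5·0.3192 = 108.0 kg (target 108.1 kg)
  K2O: 627.6·0.6804 = 427.0 kg (target 427.0 kg)
Auditing the glass mass value: net batch after ignition = 2000 kg (the Σ of target masses is 2000 kg; with the basis standing at 2000 kg — a pure rounding effect).
Whole-batch sum: Σ batch = 2300 kg; the LOI term Σ batch·LOI equals 300.2 kg; yield: glass divided by total = 86.95%.

Batch per 2000 kg vitreous product:
  Material A: 424.7 kg
  Component B: 365.7 kg
  Source C: 338.5 kg
  Source D: 244.3 kg
  Component E: 299.3 kg
  Component F: 627.6 kg
Total batch = 2300 kg; LOI loss = 300.2 kg; yield = 86.95%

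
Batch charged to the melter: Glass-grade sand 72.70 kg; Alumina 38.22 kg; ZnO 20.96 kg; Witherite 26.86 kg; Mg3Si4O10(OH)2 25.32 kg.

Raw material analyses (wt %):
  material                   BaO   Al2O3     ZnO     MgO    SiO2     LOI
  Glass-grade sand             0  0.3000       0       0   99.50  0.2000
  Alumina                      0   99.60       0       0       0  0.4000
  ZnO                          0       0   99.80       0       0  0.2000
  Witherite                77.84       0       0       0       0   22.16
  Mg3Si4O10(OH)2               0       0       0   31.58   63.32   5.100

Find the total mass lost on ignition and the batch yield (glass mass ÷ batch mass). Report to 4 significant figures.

LOI loss = 7.584 kg; glass = 176.5 kg; yield = 95.88%

Each numeric step maintains full precision end to end — intermediates are printed (rounded to 4 significant digits) as written; each reported number includes exactly one rounding. Derived quantities (LOI, totals, glass mass, the five compositions, the yield) are re-derived starting from the weights for 176.5 kg of glass in full float precision, as written in either problem or answer.
LOI of each material in turn:
  Glass-grade sand: 72.70 × 0.002000 = 0.1454 kg
  Alumina: 38.22 × 0.004000 = 0.1529 kg
  ZnO: 20.96 × 0.002000 = 0.04192 kg
  Witherite: 26.86 × 0.2216 = 5.952 kg
  Mg3Si4O10(OH)2: 25.32 × 0.05100 = 1.291 kg
Total LOI = 7.584 kg
Glass = batch − LOI = 184.1 − 7.584 = 176.5 kg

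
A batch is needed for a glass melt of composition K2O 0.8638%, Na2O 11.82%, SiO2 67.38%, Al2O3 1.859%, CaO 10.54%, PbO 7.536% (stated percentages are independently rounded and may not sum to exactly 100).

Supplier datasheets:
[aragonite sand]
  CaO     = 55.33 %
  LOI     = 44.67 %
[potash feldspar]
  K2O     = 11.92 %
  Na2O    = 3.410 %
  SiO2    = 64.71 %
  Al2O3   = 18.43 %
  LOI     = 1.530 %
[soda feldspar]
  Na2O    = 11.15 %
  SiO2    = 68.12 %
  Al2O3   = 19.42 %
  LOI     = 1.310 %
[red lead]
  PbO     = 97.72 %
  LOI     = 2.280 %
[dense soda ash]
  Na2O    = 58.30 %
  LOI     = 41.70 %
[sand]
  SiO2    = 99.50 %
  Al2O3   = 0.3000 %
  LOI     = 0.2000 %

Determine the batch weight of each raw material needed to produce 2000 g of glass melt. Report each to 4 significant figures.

Each numeric step runs at exact precision end to end; working values are shown (rounded to 4 significant figures) in the working — each reported value takes exactly one rounding. The derived quantities, which include ignition loss, the six compositions, totals, glass mass, yield, are computed in full float precision, exactly as printed in either problem or answer, from the batch weights on 2000 g of glass.
Oxide-by-oxide targets in 2000 g glass melt:
  K2O: 0.8638% × 2000 = 17.28 g
  Na2O: 11.82% × 2000 = 236.4 g
  SiO2: 67.38% × 2000 = 1348 g
  Al2O3: 1.859% × 2000 = 37.18 g
  CaO: 10.54% × 2000 = 210.8 g
  PbO: 7.536% × 2000 = 150.7 g
Checking each oxide sum with the batch weights as given, versus the basis set out (each sum matches its target mass exact up to rounding of places):
  K2O: 144.9·0.1192 = 17.27 g (target 17.28 g)
  Na2O: 144.9·0.03410 + 34.81·0.1115 + 390.4·0.5830 = 236.4 g (target 236.4 g)
  SiO2: 144.9·0.6471 + 34.81·0.6812 + 1236·0.9950 = 1347 g (target 1348 g)
  Al2O3: 144.9·0.1843 + 34.81·0.1942 + 1236·0.003000 = 37.17 g (target 37.18 g)
  CaO: 381.0·0.5533 = 210.8 g (target 210.8 g)
  PbO: 154.2·0.9772 = 150.7 g (target 150.7 g)
The glass-mass cross-check: total charge less LOI = 2000 g (the targets, summed, come to 2000 g; basis as stated: 2000 g — deltas are rounding alone).
Batch total: Σ batch = 2341 g; the LOI term Σ batch·LOI equals 341.7 g; yield = glass ÷ total batch = 85.41%.

Batch per 2000 g glass melt:
  aragonite sand: 381.0 g
  potash feldspar: 144.9 g
  soda feldspar: 34.81 g
  red lead: 154.2 g
  dense soda ash: 390.4 g
  sand: 1236 g
Total batch = 2341 g; LOI loss = 341.7 g; yield = 85.41%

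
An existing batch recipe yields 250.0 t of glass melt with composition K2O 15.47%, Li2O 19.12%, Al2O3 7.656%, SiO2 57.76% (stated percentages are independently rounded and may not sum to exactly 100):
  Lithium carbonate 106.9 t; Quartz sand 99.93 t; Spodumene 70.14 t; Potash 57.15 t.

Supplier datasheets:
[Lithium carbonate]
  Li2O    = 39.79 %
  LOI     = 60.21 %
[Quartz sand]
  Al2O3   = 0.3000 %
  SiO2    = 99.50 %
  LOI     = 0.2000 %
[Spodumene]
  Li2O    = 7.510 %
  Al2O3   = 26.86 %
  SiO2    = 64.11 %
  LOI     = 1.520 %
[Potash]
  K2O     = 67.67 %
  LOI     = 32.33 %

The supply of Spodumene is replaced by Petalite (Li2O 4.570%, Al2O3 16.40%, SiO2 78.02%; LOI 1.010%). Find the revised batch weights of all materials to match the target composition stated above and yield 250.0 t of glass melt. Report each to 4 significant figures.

Every computation holds full precision all the way through — mid-chain values are printed, rounded to 4 significant figures, when written out; a single rounding finalizes every reported value. Derived quantities, which include the totals, LOI, four oxide percentages, net glass mass, the yield, are rebuilt at full precision, as written in problem or answer, from the batch weights per 250.0 t of glass.
Oxide-by-oxide targets in 250.0 t glass melt:
  K2O: 15.47% × 250.0 = 38.67 t
  Li2O: 19.12% × 250.0 = 47.80 t
  Al2O3: 7.656% × 250.0 = 19.14 t
  SiO2: 57.76% × 250.0 = 144.4 t
Mass-balance tally per oxide applying the batch weights above, against the basis in use (sums match the target masses within answer rounding):
  K2O: 57.15·0.6767 = 38.67 t (target 38.67 t)
  Li2O: 106.8·0.3979 + 115.7·0.04570 = 47.78 t (target 47.80 t)
  Al2O3: 54.39·0.003000 + 115.7·0.1640 = 19.14 t (target 19.14 t)
  SiO2: 54.39·0.9950 + 115.7·0.7802 = 144.4 t (target 144.4 t)
Consistency of the glass mass: the batch minus its LOI: 250.0 t (the Σ of target masses is 250.0 t; the stated basis being 250.0 t — differing by rounding only).
Whole-batch sum: Σ batch = 334.0 t; Σ batch·LOI gives LOI loss = 84.06 t; yield, glass over the total, = 74.84%.

Revised batch per 250.0 t glass melt:
  Lithium carbonate: 106.8 t
  Quartz sand: 54.39 t
  Petalite: 115.7 t
  Potash: 57.15 t
Total batch = 334.0 t; LOI loss = 84.06 t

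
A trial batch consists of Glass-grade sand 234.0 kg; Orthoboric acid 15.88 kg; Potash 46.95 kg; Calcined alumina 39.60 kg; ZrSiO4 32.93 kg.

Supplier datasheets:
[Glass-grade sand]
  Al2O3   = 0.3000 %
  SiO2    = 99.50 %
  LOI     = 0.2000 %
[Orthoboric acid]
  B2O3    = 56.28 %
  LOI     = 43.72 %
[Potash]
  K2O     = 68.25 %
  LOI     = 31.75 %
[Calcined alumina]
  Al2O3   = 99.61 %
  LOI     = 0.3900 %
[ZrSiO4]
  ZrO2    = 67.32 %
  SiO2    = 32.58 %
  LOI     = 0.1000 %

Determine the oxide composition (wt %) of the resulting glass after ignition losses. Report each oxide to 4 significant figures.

In-progress results appear rounded to 4 significant figures alongside each step — the whole derivation keeps exact precision all the way through. Each reported number takes a single rounding. The derived quantities, which include totals, glass mass, the yield, ignition loss, the five compositions, are computed at full float precision, as set out in question or answer, from the weighed amounts per 346.9 kg of glass.
What the batch supplies per oxide:
  ZrO2: 32.93·0.6732 = 22.17 kg
  Al2O3: 234.0·0.003000 + 39.60·0.9961 = 40.15 kg
  K2O: 46.95·0.6825 = 32.04 kg
  SiO2: 234.0·0.9950 + 32.93·0.3258 = 243.6 kg
  B2O3: 15.88·0.5628 = 8.937 kg
LOI: 234.0·0.002000 + 15.88·0.4372 + 46.95·0.3175 + 39.60·0.003900 + 32.93·0.001000 = 22.50 kg
Glass mass = batch − LOI = 369.4 − 22.50 = 346.9 kg (the oxide masses sum to this)
percent share: oxide ÷ glass, ×100

Glass mass = 346.9 kg (batch 369.4 − LOI 22.50).
Composition: ZrO2 6.391%, Al2O3 11.57%, K2O 9.238%, SiO2 70.22%, B2O3 2.577%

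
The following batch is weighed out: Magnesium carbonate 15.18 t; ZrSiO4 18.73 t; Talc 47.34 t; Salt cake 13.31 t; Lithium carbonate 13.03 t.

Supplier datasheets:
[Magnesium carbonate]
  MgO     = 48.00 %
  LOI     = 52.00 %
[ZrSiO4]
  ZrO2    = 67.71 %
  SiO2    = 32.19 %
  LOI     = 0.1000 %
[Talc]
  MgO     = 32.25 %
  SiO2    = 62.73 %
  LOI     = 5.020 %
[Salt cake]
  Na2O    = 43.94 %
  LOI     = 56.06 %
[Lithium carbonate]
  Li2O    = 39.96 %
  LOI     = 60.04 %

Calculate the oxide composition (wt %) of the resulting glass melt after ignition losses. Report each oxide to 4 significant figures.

Values along the way are displayed rounded to four significant digits on the page. All arithmetic runs at full float precision at each step. Every reported figure is rounded once only — derived quantities (five oxide percentages, ignition loss, net glass mass, totals, yield) are re-derived in full precision starting from the weights for 82.02 t of glass, precisely as stated by the problem or answer text.
Per-oxide mass from batch:
  MgO: 15.18·0.4800 + 47.34·0.3225 = 22.55 t
  Li2O: 13.03·0.3996 = 5.207 t
  Na2O: 13.31·0.4394 = 5.848 t
  ZrO2: 18.73·0.6771 = 12.68 t
  SiO2: 18.73·0.3219 + 47.34·0.6273 = 35.73 t
LOI: 15.18·0.5200 + 18.73·0.001000 + 47.34·0.05020 + 13.31·0.5606 + 13.03·0.6004 = 25.57 t
Glass mass = batch − LOI = 107.6 − 25.57 = 82.02 t (matching Σ of the oxides)
wt %: oxide over glass, times 100

Glass mass = 82.02 t (batch 107.6 − LOI 25.57).
Composition: MgO 27.50%, Li2O 6.348%, Na2O 7.131%, ZrO2 15.46%, SiO2 43.56%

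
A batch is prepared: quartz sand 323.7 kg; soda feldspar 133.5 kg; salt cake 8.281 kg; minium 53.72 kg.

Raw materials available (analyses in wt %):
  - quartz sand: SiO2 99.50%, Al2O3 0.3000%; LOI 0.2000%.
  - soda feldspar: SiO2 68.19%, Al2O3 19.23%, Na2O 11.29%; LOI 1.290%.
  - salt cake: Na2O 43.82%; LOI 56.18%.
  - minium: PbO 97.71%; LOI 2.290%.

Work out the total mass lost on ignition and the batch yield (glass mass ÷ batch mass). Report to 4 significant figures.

All internal work holds exact precision from start to finish; the intermediate values are printed rounded to four significant digits as written; each reported result is rounded exactly once. Derived quantities are recomputed at full float precision (net glass mass, four oxide percentages, yield, totals, LOI) from the batch weights at 510.9 kg of glass as set out in problem or answer.
Each material's LOI contribution:
  quartz sand: 323.7 × 0.002000 = 0.6474 kg
  soda feldspar: 133.5 × 0.01290 = 1.722 kg
  salt cake: 8.281 × 0.5618 = 4.652 kg
  minium: 53.72 × 0.02290 = 1.230 kg
Total LOI = 8.252 kg
Glass = batch − LOI = 519.2 − 8.252 = 510.9 kg

LOI loss = 8.252 kg; glass = 510.9 kg; yield = 98.41%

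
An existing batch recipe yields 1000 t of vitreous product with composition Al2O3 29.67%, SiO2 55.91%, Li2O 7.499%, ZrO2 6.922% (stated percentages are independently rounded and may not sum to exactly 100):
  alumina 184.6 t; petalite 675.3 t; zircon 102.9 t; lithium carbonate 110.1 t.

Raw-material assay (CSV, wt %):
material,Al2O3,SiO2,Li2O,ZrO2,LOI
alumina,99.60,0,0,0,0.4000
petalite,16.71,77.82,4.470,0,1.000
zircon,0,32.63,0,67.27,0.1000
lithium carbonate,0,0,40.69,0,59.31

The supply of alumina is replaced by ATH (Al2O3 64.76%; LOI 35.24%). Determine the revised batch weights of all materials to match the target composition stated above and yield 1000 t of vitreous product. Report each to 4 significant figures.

Exact precision is maintained at each step. The intermediate values are printed, rounded to four significant digits, between the steps — exactly one rounding lands on each reported value — all derived quantities (ignition loss, the yield, the totals, glass mass, four oxide percentages) are rebuilt at exact precision from the weighed amounts at 1000 t of glass, as written in question or answer.
Target masses of each oxide per 1000 t vitreous product:
  Al2O3: 29.67% × 1000 = 296.7 t
  SiO2: 55.91% × 1000 = 559.1 t
  Li2O: 7.499% × 1000 = 74.99 t
  ZrO2: 6.922% × 1000 = 69.22 t
Per-oxide balance check with the batch weights as given, under the basis named above (every target is met by its sum given rounding of the digits):
  Al2O3: 283.9·0.6476 + 675.3·0.1671 = 296.7 t (target 296.7 t)
  SiO2: 675.3·0.7782 + 102.9·0.3263 = 559.1 t (target 559.1 t)
  Li2O: 675.3·0.04470 + 110.1·0.4069 = 74.99 t (target 74.99 t)
  ZrO2: 102.9·0.6727 = 69.22 t (target 69.22 t)
Glass-mass closure: total batch − LOI = 1000 t (targets for the oxides total 1000 t; the stated basis being 1000 t — gaps are rounding artifacts).
Adding the batch up: Σ batch = 1172 t; loss to ignition Σ batch·LOI = 172.2 t; the yield ratio, glass ÷ batch: 85.31%.

Revised batch per 1000 t vitreous product:
  ATH: 283.9 t
  petalite: 675.3 t
  zircon: 102.9 t
  lithium carbonate: 110.1 t
Total batch = 1172 t; LOI loss = 172.2 t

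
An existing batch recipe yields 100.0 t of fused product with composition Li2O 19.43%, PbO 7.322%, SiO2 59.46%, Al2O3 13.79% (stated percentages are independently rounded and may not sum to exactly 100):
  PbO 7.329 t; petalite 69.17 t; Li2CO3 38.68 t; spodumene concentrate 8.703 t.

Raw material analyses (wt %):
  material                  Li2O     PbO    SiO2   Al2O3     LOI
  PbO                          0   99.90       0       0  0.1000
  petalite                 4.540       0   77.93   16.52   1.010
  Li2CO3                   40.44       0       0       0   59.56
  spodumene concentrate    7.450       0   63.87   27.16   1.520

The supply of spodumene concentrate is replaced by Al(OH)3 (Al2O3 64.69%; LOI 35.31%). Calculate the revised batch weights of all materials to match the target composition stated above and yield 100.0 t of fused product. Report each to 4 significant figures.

Revised batch per 100.0 t fused product:
  PbO: 7.329 t
  petalite: 76.30 t
  Li2CO3: 39.48 t
  Al(OH)3: 1.832 t
Total batch = 124.9 t; LOI loss = 24.94 t

All arithmetic carries full precision at each step; in-progress results are printed, rounded to four significant digits, between the steps — every reported figure takes exactly one rounding; all derived quantities are carried in full float precision (four oxide percentages, totals, ignition loss, the yield, glass mass) starting from the weights at 100.0 t of glass, as given in the question or the answer.
Oxide mass targets, per 100.0 t fused product:
  Li2O: 19.43% × 100.0 = 19.43 t
  PbO: 7.322% × 100.0 = 7.322 t
  SiO2: 59.46% × 100.0 = 59.46 t
  Al2O3: 13.79% × 100.0 = 13.79 t
Mass-balance tally per oxide from the weights as reported, versus the basis set out (delivered sums recover each target exact up to rounding of places):
  Li2O: 76.30·0.04540 + 39.48·0.4044 = 19.43 t (target 19.43 t)
  PbO: 7.329·0.9990 = 7.322 t (target 7.322 t)
  SiO2: 76.30·0.7793 = 59.46 t (target 59.46 t)
  Al2O3: 76.30·0.1652 + 1.832·0.6469 = 13.79 t (target 13.79 t)
Auditing the glass mass value: the batch minus its LOI: 100.0 t (oxide target masses add up to 100.0 t; against the stated basis, 100.0 t — gaps are rounding artifacts).
Total batch = Σ batch = 124.9 t; the LOI term Σ batch·LOI equals 24.94 t; yield, glass over the total, = 80.04%.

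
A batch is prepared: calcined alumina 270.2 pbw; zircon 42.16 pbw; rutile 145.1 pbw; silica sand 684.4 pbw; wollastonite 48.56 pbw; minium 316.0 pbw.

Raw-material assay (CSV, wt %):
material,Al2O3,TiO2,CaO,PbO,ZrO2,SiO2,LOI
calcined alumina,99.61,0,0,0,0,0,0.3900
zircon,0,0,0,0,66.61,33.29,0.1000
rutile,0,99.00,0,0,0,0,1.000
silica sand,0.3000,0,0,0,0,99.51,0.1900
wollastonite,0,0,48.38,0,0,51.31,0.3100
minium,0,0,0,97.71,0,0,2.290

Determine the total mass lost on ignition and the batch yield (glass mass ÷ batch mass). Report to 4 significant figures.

Intermediates are displayed rounded to four significant digits across the worked steps. The working math carries exact precision at all times — every reported result is rounded once only — the derived quantities are computed in full float precision (the yield, LOI, the totals, net glass mass, the six compositions) from the batch weights at 1495 pbw of glass, as set out in the question or the answer.
Each material's LOI contribution:
  calcined alumina: 270.2 × 0.003900 = 1.054 pbw
  zircon: 42.16 × 0.001000 = 0.04216 pbw
  rutile: 145.1 × 0.01000 = 1.451 pbw
  silica sand: 684.4 × 0.001900 = 1.300 pbw
  wollastonite: 48.56 × 0.003100 = 0.1505 pbw
  minium: 316.0 × 0.02290 = 7.236 pbw
Total LOI = 11.23 pbw
Glass = batch − LOI = 1506 − 11.23 = 1495 pbw

LOI loss = 11.23 pbw; glass = 1495 pbw; yield = 99.25%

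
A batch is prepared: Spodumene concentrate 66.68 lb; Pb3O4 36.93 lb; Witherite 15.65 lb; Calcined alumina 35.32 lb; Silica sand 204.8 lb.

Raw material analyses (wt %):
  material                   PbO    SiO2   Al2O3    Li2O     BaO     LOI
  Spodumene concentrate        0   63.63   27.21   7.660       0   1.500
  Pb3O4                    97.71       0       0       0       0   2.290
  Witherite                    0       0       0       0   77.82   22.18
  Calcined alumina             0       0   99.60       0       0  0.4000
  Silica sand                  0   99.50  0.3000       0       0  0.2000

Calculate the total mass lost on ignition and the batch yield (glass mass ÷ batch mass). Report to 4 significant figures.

LOI loss = 5.868 lb; glass = 353.5 lb; yield = 98.37%

Full float precision is maintained all the way through — mid-chain values are printed (rounded to four significant digits) within the worked lines; every reported result carries a single rounding. All derived quantities, which include the yield, net glass mass, LOI, the five compositions, the totals, are re-derived at full precision, exactly as shown in question or answer, from the weighed amounts per 353.5 lb of glass.
Loss on ignition, line by line:
  Spodumene concentrate: 66.68 × 0.01500 = 1.000 lb
  Pb3O4: 36.93 × 0.02290 = 0.8457 lb
  Witherite: 15.65 × 0.2218 = 3.471 lb
  Calcined alumina: 35.32 × 0.004000 = 0.1413 lb
  Silica sand: 204.8 × 0.002000 = 0.4096 lb
Total LOI = 5.868 lb
Glass = batch − LOI = 359.4 − 5.868 = 353.5 lb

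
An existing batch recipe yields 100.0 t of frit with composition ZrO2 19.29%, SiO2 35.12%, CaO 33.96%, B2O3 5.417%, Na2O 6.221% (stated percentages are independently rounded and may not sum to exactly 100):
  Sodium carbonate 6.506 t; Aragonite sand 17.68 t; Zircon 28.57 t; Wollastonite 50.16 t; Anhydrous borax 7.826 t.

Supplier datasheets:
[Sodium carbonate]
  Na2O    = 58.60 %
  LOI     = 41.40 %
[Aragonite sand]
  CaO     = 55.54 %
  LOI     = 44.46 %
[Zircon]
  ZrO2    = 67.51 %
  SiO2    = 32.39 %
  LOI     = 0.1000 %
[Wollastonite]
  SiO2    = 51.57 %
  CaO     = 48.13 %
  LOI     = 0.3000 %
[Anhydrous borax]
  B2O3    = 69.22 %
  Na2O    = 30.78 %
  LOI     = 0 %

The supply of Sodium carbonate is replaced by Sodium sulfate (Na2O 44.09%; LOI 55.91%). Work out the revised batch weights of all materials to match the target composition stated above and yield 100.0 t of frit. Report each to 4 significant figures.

The intermediate values are printed, rounded to four significant figures, alongside each step. The whole derivation runs at full precision through every step; each reported number is rounded once only; all derived quantities (five oxide percentages, totals, the yield, glass mass, LOI) are rebuilt in full float precision from the weighed amounts for 100.0 t of glass, exactly as printed in the question or the answer.
Target masses of each oxide per 100.0 t frit:
  ZrO2: 19.29% × 100.0 = 19.29 t
  SiO2: 35.12% × 100.0 = 35.12 t
  CaO: 33.96% × 100.0 = 33.96 t
  B2O3: 5.417% × 100.0 = 5.417 t
  Na2O: 6.221% × 100.0 = 6.221 t
Sums-versus-targets review given the weights on record, under the basis named above (delivered sums recover each target given rounding of the digits):
  ZrO2: 28.57·0.6751 = 19.29 t (target 19.29 t)
  SiO2: 28.57·0.3239 + 50.16·0.5157 = 35.12 t (target 35.12 t)
  CaO: 17.68·0.5554 + 50.16·0.4813 = 33.96 t (target 33.96 t)
  B2O3: 7.826·0.6922 = 5.417 t (target 5.417 t)
  Na2O: 8.646·0.4409 + 7.826·0.3078 = 6.221 t (target 6.221 t)
Glass-mass closure: batch total minus LOI = 100.0 t (per-oxide target masses sum to 100.0 t; versus the stated basis of 100.0 t — deltas are rounding alone).
Adding the batch up: Σ batch = 112.9 t; loss to ignition Σ batch·LOI = 12.87 t; the yield ratio, glass ÷ batch: 88.60%.

Revised batch per 100.0 t frit:
  Sodium sulfate: 8.646 t
  Aragonite sand: 17.68 t
  Zircon: 28.57 t
  Wollastonite: 50.16 t
  Anhydrous borax: 7.826 t
Total batch = 112.9 t; LOI loss = 12.87 t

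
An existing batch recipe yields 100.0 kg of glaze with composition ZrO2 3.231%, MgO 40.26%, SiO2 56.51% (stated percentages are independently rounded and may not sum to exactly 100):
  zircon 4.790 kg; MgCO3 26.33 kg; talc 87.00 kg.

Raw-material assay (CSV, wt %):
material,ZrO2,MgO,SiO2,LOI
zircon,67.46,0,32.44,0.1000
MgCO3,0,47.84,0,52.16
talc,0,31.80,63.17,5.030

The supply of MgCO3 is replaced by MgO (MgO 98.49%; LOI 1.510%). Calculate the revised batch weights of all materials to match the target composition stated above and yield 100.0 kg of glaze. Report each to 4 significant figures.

Revised batch per 100.0 kg glaze:
  zircon: 4.790 kg
  MgO: 12.79 kg
  talc: 87.00 kg
Total batch = 104.6 kg; LOI loss = 4.574 kg

Each numeric step holds full precision in every operation; the intermediate values are displayed, rounded to four significant figures, as written — a single rounding yields each reported value; all derived quantities, including three oxide percentages, totals, glass mass, yield, ignition loss, are carried starting from the weights at 100.0 kg of glass in full float precision exactly as shown in either problem or answer.
Target oxide masses per 100.0 kg glaze:
  ZrO2: 3.231% × 100.0 = 3.231 kg
  MgO: 40.26% × 100.0 = 40.26 kg
  SiO2: 56.51% × 100.0 = 56.51 kg
Sums-versus-targets review working from each reported weight, for the quoted basis mass (summed amounts equal target values given rounding of the digits):
  ZrO2: 4.790·0.6746 = 3.231 kg (target 3.231 kg)
  MgO: 12.79·0.9849 + 87.00·0.3180 = 40.26 kg (target 40.26 kg)
  SiO2: 4.790·0.3244 + 87.00·0.6317 = 56.51 kg (target 56.51 kg)
Glass-mass bookkeeping: Σ batch − LOI loss = 100.0 kg (oxide target masses add up to 100.0 kg; with the basis standing at 100.0 kg — gaps are rounding artifacts).
Whole-batch sum: Σ batch = 104.6 kg; LOI removed, Σ of batch·LOI: 4.574 kg; glass ÷ batch gives a yield of 95.63%.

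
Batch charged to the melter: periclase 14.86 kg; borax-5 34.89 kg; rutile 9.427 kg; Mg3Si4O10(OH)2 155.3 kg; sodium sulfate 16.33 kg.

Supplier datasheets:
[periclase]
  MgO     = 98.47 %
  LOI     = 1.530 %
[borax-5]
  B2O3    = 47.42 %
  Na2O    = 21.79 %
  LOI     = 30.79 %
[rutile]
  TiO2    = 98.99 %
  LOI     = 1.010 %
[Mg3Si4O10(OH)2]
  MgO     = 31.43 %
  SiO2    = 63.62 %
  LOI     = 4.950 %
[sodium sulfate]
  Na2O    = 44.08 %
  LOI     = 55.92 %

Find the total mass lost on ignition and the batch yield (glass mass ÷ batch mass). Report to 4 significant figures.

In-progress results appear rounded off to 4 significant digits in the printout. All arithmetic carries full precision all the way through — each reported result takes exactly one rounding. Derived quantities (net glass mass, the totals, the five compositions, LOI, the yield) are re-derived starting from the weights on 202.9 kg of glass in full float precision, as written in the question or the answer.
LOI of each material in turn:
  periclase: 14.86 × 0.01530 = 0.2274 kg
  borax-5: 34.89 × 0.3079 = 10.74 kg
  rutile: 9.427 × 0.01010 = 0.09521 kg
  Mg3Si4O10(OH)2: 155.3 × 0.04950 = 7.687 kg
  sodium sulfate: 16.33 × 0.5592 = 9.132 kg
Total LOI = 27.88 kg
Glass = batch − LOI = 230.8 − 27.88 = 202.9 kg

LOI loss = 27.88 kg; glass = 202.9 kg; yield = 87.92%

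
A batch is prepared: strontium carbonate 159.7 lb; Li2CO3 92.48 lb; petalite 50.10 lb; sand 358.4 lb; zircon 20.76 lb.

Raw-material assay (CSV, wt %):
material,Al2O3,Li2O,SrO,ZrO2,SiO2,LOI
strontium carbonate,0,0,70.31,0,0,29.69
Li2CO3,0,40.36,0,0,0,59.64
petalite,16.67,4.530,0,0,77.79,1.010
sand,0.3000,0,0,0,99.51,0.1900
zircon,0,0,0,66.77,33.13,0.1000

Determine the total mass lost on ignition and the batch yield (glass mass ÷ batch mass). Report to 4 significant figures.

All arithmetic maintains full precision in all steps. Mid-chain values are shown rounded off to 4 significant figures at each printed step; each reported value is rounded a single time; derived quantities (ignition loss, the totals, the five compositions, yield, net glass mass) are computed from the weighed amounts at 577.7 lb of glass in exact precision, as given in the problem or answer text.
LOI of each material in turn:
  strontium carbonate: 159.7 × 0.2969 = 47.41 lb
  Li2CO3: 92.48 × 0.5964 = 55.16 lb
  petalite: 50.10 × 0.01010 = 0.5060 lb
  sand: 358.4 × 0.001900 = 0.6810 lb
  zircon: 20.76 × 0.001000 = 0.02076 lb
Total LOI = 103.8 lb
Glass = batch − LOI = 681.4 − 103.8 = 577.7 lb

LOI loss = 103.8 lb; glass = 577.7 lb; yield = 84.77%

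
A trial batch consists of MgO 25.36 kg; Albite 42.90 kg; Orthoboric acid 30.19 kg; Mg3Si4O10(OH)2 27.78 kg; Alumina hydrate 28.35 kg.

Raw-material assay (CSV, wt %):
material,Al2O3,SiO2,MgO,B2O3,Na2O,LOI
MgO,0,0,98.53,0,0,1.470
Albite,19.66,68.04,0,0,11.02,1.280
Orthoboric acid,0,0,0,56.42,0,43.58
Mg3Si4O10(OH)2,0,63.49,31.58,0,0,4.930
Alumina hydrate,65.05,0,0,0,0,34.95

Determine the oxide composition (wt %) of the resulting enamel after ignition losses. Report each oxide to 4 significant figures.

All internal work keeps full precision from first step to last; rounding to four significant digits extends to each intermediate as printed — every reported figure is rounded once only; the derived quantities (yield, the five compositions, totals, glass mass, ignition loss) are carried from the weighed amounts on 129.2 kg of glass at full float precision, as they appear in question or answer.
Oxide masses out of the charge:
  Al2O3: 42.90·0.1966 + 28.35·0.6505 = 26.88 kg
  SiO2: 42.90·0.6804 + 27.78·0.6349 = 46.83 kg
  MgO: 25.36·0.9853 + 27.78·0.3158 = 33.76 kg
  B2O3: 30.19·0.5642 = 17.03 kg
  Na2O: 42.90·0.1102 = 4.728 kg
LOI: 25.36·0.01470 + 42.90·0.01280 + 30.19·0.4358 + 27.78·0.04930 + 28.35·0.3495 = 25.36 kg
batch − LOI leaves glass = 154.6 − 25.36 = 129.2 kg (consistent with Σ oxide mass)
wt %: oxide over glass, times 100

Glass mass = 129.2 kg (batch 154.6 − LOI 25.36).
Composition: Al2O3 20.80%, SiO2 36.24%, MgO 26.13%, B2O3 13.18%, Na2O 3.658%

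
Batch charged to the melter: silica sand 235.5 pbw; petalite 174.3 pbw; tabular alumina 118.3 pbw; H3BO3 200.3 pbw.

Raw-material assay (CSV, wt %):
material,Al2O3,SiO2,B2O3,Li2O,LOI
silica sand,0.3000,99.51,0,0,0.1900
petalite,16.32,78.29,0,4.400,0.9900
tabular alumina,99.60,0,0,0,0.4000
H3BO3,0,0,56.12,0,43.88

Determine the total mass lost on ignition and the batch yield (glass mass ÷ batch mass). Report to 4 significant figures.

LOI loss = 90.54 pbw; glass = 637.9 pbw; yield = 87.57%

Values along the way are printed rounded to four significant digits within the worked lines — the working math runs at exact precision all the way through; every reported result carries a single rounding — the derived quantities (yield, LOI, net glass mass, totals, the four compositions) are computed at exact precision from the batch weights for 637.9 pbw of glass, exactly as printed in the problem or answer text.
LOI of each material in turn:
  silica sand: 235.5 × 0.001900 = 0.4475 pbw
  petalite: 174.3 × 0.009900 = 1.726 pbw
  tabular alumina: 118.3 × 0.004000 = 0.4732 pbw
  H3BO3: 200.3 × 0.4388 = 87.89 pbw
Total LOI = 90.54 pbw
Glass = batch − LOI = 728.4 − 90.54 = 637.9 pbw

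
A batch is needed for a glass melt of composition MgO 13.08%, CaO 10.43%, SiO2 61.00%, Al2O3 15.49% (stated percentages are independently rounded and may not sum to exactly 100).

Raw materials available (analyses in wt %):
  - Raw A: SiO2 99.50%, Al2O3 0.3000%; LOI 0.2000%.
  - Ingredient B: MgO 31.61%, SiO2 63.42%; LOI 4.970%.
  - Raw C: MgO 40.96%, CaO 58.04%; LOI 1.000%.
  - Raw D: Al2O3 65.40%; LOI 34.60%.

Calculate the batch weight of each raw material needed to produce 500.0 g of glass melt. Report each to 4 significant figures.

Batch per 500.0 g glass melt:
  Raw A: 248.9 g
  Ingredient B: 90.47 g
  Raw C: 89.85 g
  Raw D: 117.3 g
Total batch = 546.5 g; LOI loss = 46.48 g; yield = 91.50%

Mid-chain values appear, rounded to four significant digits, within the worked lines; the whole derivation keeps full float precision throughout. Every reported figure takes a single rounding — derived quantities (totals, yield, LOI, the four compositions, glass mass) are carried at full precision from the weighed amounts at 500.0 g of glass as given in problem or answer.
The oxide mass targets at 500.0 g glass melt:
  MgO: 13.08% × 500.0 = 65.40 g
  CaO: 10.43% × 500.0 = 52.15 g
  SiO2: 61.00% × 500.0 = 305.0 g
  Al2O3: 15.49% × 500.0 = 77.45 g
Checking each oxide sum per the reported batch figures, at the basis given (delivered sums recover each target up to rounding of the answer):
  MgO: 90.47·0.3161 + 89.85·0.4096 = 65.40 g (target 65.40 g)
  CaO: 89.85·0.5804 = 52.15 g (target 52.15 g)
  SiO2: 248.9·0.9950 + 90.47·0.6342 = 305.0 g (target 305.0 g)
  Al2O3: 248.9·0.003000 + 117.3·0.6540 = 77.46 g (target 77.45 g)
Auditing the glass mass value: whole batch net of LOI = 500.0 g (summing oxide targets gives 500.0 g; against the stated basis, 500.0 g — any gap is answer rounding).
Whole-batch sum: Σ batch = 546.5 g; ignition loss, Σ(batch × LOI) = 46.48 g; yield, glass over the total, = 91.50%.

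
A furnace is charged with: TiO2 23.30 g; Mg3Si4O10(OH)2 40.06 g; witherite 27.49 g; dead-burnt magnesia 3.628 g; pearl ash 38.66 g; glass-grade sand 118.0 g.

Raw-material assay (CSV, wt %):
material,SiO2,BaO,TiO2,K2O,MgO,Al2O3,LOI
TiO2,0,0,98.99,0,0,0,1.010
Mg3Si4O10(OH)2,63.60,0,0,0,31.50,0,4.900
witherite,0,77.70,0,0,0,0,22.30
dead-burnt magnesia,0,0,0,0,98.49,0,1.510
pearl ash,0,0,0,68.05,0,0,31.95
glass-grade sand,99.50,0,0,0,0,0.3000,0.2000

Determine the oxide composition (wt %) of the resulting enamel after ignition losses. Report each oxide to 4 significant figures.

Glass mass = 230.2 g (batch 251.1 − LOI 20.97).
Composition: SiO2 62.08%, BaO 9.280%, TiO2 10.02%, K2O 11.43%, MgO 7.035%, Al2O3 0.1538%

All internal work holds full precision at each step — working values are rounded to 4 significant digits when quoted — exactly one rounding is applied to every reported result; all derived quantities, which include six oxide percentages, yield, the totals, net glass mass, ignition loss, are carried at exact precision, as set out in the problem or the answer, using the weight values for 230.2 g of glass.
Delivered oxide masses:
  SiO2: 40.06·0.6360 + 118.0·0.9950 = 142.9 g
  BaO: 27.49·0.7770 = 21.36 g
  TiO2: 23.30·0.9899 = 23.06 g
  K2O: 38.66·0.6805 = 26.31 g
  MgO: 40.06·0.3150 + 3.628·0.9849 = 16.19 g
  Al2O3: 118.0·0.003000 = 0.3540 g
LOI: 23.30·0.01010 + 40.06·0.04900 + 27.49·0.2230 + 3.628·0.01510 + 38.66·0.3195 + 118.0·0.002000 = 20.97 g
Net of LOI, the glass mass = 251.1 − 20.97 = 230.2 g (the oxide masses sum to this)
wt %: oxide over glass, times 100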